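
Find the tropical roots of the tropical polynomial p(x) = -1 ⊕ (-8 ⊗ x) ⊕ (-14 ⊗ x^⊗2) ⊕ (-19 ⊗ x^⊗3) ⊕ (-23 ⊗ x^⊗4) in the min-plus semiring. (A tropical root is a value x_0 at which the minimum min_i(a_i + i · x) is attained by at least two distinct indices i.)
Roots: {4, 5, 6, 7}

Each tropical root is a break point of the lower envelope of the lines y = a_i + i · x (there are 5 lines, with slopes 0, 1, ..., 4). Only the lines that attain the minimum somewhere contribute to roots; other lines are dominated. Here the surviving (envelope) indices are i = 4, i = 3, i = 2, i = 1, i = 0.
Intersections between consecutive envelope lines give the roots: for adjacent envelope indices i < j the intersection is x = (a_i − a_j) / (j − i). Reading off the sorted break points: {4, 5, 6, 7}.
Verification: at each break x_0, at least two indices attain the minimum of min_i(a_i + i · x_0).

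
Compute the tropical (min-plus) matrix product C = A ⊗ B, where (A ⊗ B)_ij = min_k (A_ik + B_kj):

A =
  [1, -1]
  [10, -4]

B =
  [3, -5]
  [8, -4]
A ⊗ B =
  [4, -5]
  [4, -8]

Apply the min-plus product entry-by-entry:
  C[0][0] = min over k of (A[0][0] + B[0][0] = 1 + 3 = 4, A[0][1] + B[1][0] = -1 + 8 = 7) = 4 (attained at k = 0)
  C[0][1] = min over k of (A[0][0] + B[0][1] = 1 + -5 = -4, A[0][1] + B[1][1] = -1 + -4 = -5) = -5 (attained at k = 1)
  C[1][0] = min over k of (A[1][0] + B[0][0] = 10 + 3 = 13, A[1][1] + B[1][0] = -4 + 8 = 4) = 4 (attained at k = 1)
  C[1][1] = min over k of (A[1][0] + B[0][1] = 10 + -5 = 5, A[1][1] + B[1][1] = -4 + -4 = -8) = -8 (attained at k = 1)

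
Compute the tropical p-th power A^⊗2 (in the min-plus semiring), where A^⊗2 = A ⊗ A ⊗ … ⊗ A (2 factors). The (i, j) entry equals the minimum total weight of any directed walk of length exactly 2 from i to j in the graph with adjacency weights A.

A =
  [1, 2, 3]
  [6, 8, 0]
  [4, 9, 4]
A^⊗2 =
  [2, 3, 2]
  [4, 8, 4]
  [5, 6, 7]

Each entry (A^⊗2)_ij equals the minimum over all length-2 walks i = v_0 → v_1 → … → v_2 = j of Σ_t A[v_t][v_{t+1}]. For example, for (i, j) = (0, 2) we minimise over 3 possible intermediate vertex sequences; the minimum is 2, attained along the walk 0 → 1 → 2.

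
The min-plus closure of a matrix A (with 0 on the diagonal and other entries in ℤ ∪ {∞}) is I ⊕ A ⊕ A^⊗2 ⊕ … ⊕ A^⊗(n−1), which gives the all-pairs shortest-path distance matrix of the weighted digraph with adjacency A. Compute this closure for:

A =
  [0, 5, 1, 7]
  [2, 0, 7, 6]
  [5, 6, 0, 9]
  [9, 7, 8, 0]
Closure =
  [0, 5, 1, 7]
  [2, 0, 3, 6]
  [5, 6, 0, 9]
  [9, 7, 8, 0]

This is the Floyd-Warshall all-pairs shortest-path computation. For each intermediate vertex k = 0, 1, …, 3, update dist[i][j] ← min(dist[i][j], dist[i][k] + dist[k][j]). The final matrix gives, for each (i, j), the minimum total weight of any directed path from i to j (possibly empty when i = j).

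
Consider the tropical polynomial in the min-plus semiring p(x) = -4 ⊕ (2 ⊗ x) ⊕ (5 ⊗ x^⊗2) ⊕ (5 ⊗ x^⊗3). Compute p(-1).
p(-1) = -4

A tropical monomial a ⊗ x^⊗i evaluates to a + i · x. Evaluating each term at x = -1:
  Term 0 contributes -4 + 0 · -1 = -4
  Term 1 contributes 2 + 1 · -1 = 1
  Term 2 contributes 5 + 2 · -1 = 3
  Term 3 contributes 5 + 3 · -1 = 2
p(-1) = ⊕ of these = min[-4, 1, 3, 2] = -4.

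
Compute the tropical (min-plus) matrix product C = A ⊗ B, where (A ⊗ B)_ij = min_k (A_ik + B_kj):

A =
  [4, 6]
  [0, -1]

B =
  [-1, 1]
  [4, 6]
A ⊗ B =
  [3, 5]
  [-1, 1]

Apply the min-plus product entry-by-entry:
  C[0][0] = min over k of (A[0][0] + B[0][0] = 4 + -1 = 3, A[0][1] + B[1][0] = 6 + 4 = 10) = 3 (attained at k = 0)
  C[0][1] = min over k of (A[0][0] + B[0][1] = 4 + 1 = 5, A[0][1] + B[1][1] = 6 + 6 = 12) = 5 (attained at k = 0)
  C[1][0] = min over k of (A[1][0] + B[0][0] = 0 + -1 = -1, A[1][1] + B[1][0] = -1 + 4 = 3) = -1 (attained at k = 0)
  C[1][1] = min over k of (A[1][0] + B[0][1] = 0 + 1 = 1, A[1][1] + B[1][1] = -1 + 6 = 5) = 1 (attained at k = 0)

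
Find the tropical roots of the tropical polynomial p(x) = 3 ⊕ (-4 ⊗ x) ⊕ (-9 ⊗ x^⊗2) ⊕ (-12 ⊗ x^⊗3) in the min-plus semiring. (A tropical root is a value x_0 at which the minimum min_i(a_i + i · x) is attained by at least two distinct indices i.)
Roots: {3, 5, 7}

Each tropical root is a break point of the lower envelope of the lines y = a_i + i · x (there are 4 lines, with slopes 0, 1, ..., 3). Only the lines that attain the minimum somewhere contribute to roots; other lines are dominated. Here the surviving (envelope) indices are i = 3, i = 2, i = 1, i = 0.
Intersections between consecutive envelope lines give the roots: for adjacent envelope indices i < j the intersection is x = (a_i − a_j) / (j − i). Reading off the sorted break points: {3, 5, 7}.
Verification: at each break x_0, at least two indices attain the minimum of min_i(a_i + i · x_0).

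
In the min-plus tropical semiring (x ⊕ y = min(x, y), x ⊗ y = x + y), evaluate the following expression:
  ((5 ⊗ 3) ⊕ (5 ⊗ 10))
((5 ⊗ 3) ⊕ (5 ⊗ 10)) = 8

Expand innermost to outermost. Recall ⊕ takes the minimum of its arguments and ⊗ takes their sum. Working out the expression ((5 ⊗ 3) ⊕ (5 ⊗ 10)) gives 8.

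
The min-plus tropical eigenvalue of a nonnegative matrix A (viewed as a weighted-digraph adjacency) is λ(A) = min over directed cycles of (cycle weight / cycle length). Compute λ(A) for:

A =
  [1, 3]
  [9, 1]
λ(A) = 1

Enumerate directed cycles and compute their means (weight / length). Sample:
  cycle 0 → 0: weight = 1, length = 1, mean = 1/1 ≈ 1.000
  cycle 1 → 1: weight = 1, length = 1, mean = 1/1 ≈ 1.000
  cycle 0 → 1 → 0: weight = 12, length = 2, mean = 12/2 ≈ 6.000
  cycle 1 → 0 → 1: weight = 12, length = 2, mean = 12/2 ≈ 6.000
Minimum mean = 1.000, attained e.g. along the cycle 0 → 0 with weight 1 and length 1. So λ(A) = 1/1 = 1.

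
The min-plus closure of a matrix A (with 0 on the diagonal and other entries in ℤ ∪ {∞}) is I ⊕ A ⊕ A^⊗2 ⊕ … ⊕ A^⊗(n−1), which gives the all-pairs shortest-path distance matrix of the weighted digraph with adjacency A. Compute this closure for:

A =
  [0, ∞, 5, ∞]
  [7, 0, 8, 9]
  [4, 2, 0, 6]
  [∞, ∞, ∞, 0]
Closure =
  [0, 7, 5, 11]
  [7, 0, 8, 9]
  [4, 2, 0, 6]
  [∞, ∞, ∞, 0]

This is the Floyd-Warshall all-pairs shortest-path computation. For each intermediate vertex k = 0, 1, …, 3, update dist[i][j] ← min(dist[i][j], dist[i][k] + dist[k][j]). The final matrix gives, for each (i, j), the minimum total weight of any directed path from i to j (possibly empty when i = j).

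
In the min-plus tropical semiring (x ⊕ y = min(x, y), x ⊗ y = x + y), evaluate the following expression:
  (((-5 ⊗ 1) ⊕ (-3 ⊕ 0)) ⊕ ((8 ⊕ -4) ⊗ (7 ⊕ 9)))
(((-5 ⊗ 1) ⊕ (-3 ⊕ 0)) ⊕ ((8 ⊕ -4) ⊗ (7 ⊕ 9))) = -4

Expand innermost to outermost. Recall ⊕ takes the minimum of its arguments and ⊗ takes their sum. Working out the expression (((-5 ⊗ 1) ⊕ (-3 ⊕ 0)) ⊕ ((8 ⊕ -4) ⊗ (7 ⊕ 9))) gives -4.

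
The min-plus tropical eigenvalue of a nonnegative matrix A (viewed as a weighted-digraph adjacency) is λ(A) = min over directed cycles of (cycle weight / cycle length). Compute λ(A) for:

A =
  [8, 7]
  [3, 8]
λ(A) = 5

Enumerate directed cycles and compute their means (weight / length). Sample:
  cycle 0 → 0: weight = 8, length = 1, mean = 8/1 ≈ 8.000
  cycle 1 → 1: weight = 8, length = 1, mean = 8/1 ≈ 8.000
  cycle 0 → 1 → 0: weight = 10, length = 2, mean = 10/2 ≈ 5.000
  cycle 1 → 0 → 1: weight = 10, length = 2, mean = 10/2 ≈ 5.000
Minimum mean = 5.000, attained e.g. along the cycle 0 → 1 → 0 with weight 10 and length 2. So λ(A) = 10/2 = 5.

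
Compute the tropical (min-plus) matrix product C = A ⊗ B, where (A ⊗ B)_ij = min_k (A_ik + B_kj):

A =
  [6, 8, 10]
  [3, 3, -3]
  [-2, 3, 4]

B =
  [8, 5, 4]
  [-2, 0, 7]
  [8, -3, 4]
A ⊗ B =
  [6, 7, 10]
  [1, -6, 1]
  [1, 1, 2]

Apply the min-plus product entry-by-entry:
  C[0][0] = min over k of (A[0][0] + B[0][0] = 6 + 8 = 14, A[0][1] + B[1][0] = 8 + -2 = 6, A[0][2] + B[2][0] = 10 + 8 = 18) = 6 (attained at k = 1)
  C[0][1] = min over k of (A[0][0] + B[0][1] = 6 + 5 = 11, A[0][1] + B[1][1] = 8 + 0 = 8, A[0][2] + B[2][1] = 10 + -3 = 7) = 7 (attained at k = 2)
  C[0][2] = min over k of (A[0][0] + B[0][2] = 6 + 4 = 10, A[0][1] + B[1][2] = 8 + 7 = 15, A[0][2] + B[2][2] = 10 + 4 = 14) = 10 (attained at k = 0)
  C[1][0] = min over k of (A[1][0] + B[0][0] = 3 + 8 = 11, A[1][1] + B[1][0] = 3 + -2 = 1, A[1][2] + B[2][0] = -3 + 8 = 5) = 1 (attained at k = 1)
  C[1][1] = min over k of (A[1][0] + B[0][1] = 3 + 5 = 8, A[1][1] + B[1][1] = 3 + 0 = 3, A[1][2] + B[2][1] = -3 + -3 = -6) = -6 (attained at k = 2)
  C[1][2] = min over k of (A[1][0] + B[0][2] = 3 + 4 = 7, A[1][1] + B[1][2] = 3 + 7 = 10, A[1][2] + B[2][2] = -3 + 4 = 1) = 1 (attained at k = 2)
  C[2][0] = min over k of (A[2][0] + B[0][0] = -2 + 8 = 6, A[2][1] + B[1][0] = 3 + -2 = 1, A[2][2] + B[2][0] = 4 + 8 = 12) = 1 (attained at k = 1)
  C[2][1] = min over k of (A[2][0] + B[0][1] = -2 + 5 = 3, A[2][1] + B[1][1] = 3 + 0 = 3, A[2][2] + B[2][1] = 4 + -3 = 1) = 1 (attained at k = 2)
  C[2][2] = min over k of (A[2][0] + B[0][2] = -2 + 4 = 2, A[2][1] + B[1][2] = 3 + 7 = 10, A[2][2] + B[2][2] = 4 + 4 = 8) = 2 (attained at k = 0)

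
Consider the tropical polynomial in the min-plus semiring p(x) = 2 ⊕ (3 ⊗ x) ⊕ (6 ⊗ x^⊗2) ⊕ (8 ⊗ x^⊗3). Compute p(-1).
p(-1) = 2

A tropical monomial a ⊗ x^⊗i evaluates to a + i · x. Evaluating each term at x = -1:
  Term 0 contributes 2 + 0 · -1 = 2
  Term 1 contributes 3 + 1 · -1 = 2
  Term 2 contributes 6 + 2 · -1 = 4
  Term 3 contributes 8 + 3 · -1 = 5
p(-1) = ⊕ of these = min[2, 2, 4, 5] = 2.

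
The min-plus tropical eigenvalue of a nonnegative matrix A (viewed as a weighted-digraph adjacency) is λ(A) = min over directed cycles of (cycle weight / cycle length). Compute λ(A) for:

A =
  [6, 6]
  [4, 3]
λ(A) = 3

Enumerate directed cycles and compute their means (weight / length). Sample:
  cycle 0 → 0: weight = 6, length = 1, mean = 6/1 ≈ 6.000
  cycle 1 → 1: weight = 3, length = 1, mean = 3/1 ≈ 3.000
  cycle 0 → 1 → 0: weight = 10, length = 2, mean = 10/2 ≈ 5.000
  cycle 1 → 0 → 1: weight = 10, length = 2, mean = 10/2 ≈ 5.000
Minimum mean = 3.000, attained e.g. along the cycle 1 → 1 with weight 3 and length 1. So λ(A) = 3/1 = 3.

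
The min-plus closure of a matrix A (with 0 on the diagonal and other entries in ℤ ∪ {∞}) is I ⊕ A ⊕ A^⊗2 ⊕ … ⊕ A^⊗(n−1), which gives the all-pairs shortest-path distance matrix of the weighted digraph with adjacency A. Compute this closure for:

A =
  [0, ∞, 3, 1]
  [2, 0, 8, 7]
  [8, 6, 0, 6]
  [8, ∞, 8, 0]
Closure =
  [0, 9, 3, 1]
  [2, 0, 5, 3]
  [8, 6, 0, 6]
  [8, 14, 8, 0]

This is the Floyd-Warshall all-pairs shortest-path computation. For each intermediate vertex k = 0, 1, …, 3, update dist[i][j] ← min(dist[i][j], dist[i][k] + dist[k][j]). The final matrix gives, for each (i, j), the minimum total weight of any directed path from i to j (possibly empty when i = j).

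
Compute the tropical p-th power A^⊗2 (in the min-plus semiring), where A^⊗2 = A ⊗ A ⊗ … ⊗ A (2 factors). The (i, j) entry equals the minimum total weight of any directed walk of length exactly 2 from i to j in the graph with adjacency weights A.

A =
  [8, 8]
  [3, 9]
A^⊗2 =
  [11, 16]
  [11, 11]

Each entry (A^⊗2)_ij equals the minimum over all length-2 walks i = v_0 → v_1 → … → v_2 = j of Σ_t A[v_t][v_{t+1}]. For example, for (i, j) = (0, 1) we minimise over 2 possible intermediate vertex sequences; the minimum is 16, attained along the walk 0 → 0 → 1.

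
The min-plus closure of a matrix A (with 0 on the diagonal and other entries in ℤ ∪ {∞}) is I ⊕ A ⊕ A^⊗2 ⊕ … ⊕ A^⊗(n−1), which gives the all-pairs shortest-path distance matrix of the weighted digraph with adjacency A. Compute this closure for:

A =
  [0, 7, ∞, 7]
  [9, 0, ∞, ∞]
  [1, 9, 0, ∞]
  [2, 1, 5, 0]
Closure =
  [0, 7, 12, 7]
  [9, 0, 21, 16]
  [1, 8, 0, 8]
  [2, 1, 5, 0]

This is the Floyd-Warshall all-pairs shortest-path computation. For each intermediate vertex k = 0, 1, …, 3, update dist[i][j] ← min(dist[i][j], dist[i][k] + dist[k][j]). The final matrix gives, for each (i, j), the minimum total weight of any directed path from i to j (possibly empty when i = j).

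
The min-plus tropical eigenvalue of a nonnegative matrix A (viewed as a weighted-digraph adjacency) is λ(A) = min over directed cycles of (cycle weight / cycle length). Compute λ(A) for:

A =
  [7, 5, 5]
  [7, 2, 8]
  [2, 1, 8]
λ(A) = 2

Enumerate directed cycles and compute their means (weight / length). Sample:
  cycle 0 → 0: weight = 7, length = 1, mean = 7/1 ≈ 7.000
  cycle 1 → 1: weight = 2, length = 1, mean = 2/1 ≈ 2.000
  cycle 2 → 2: weight = 8, length = 1, mean = 8/1 ≈ 8.000
  cycle 0 → 1 → 0: weight = 12, length = 2, mean = 12/2 ≈ 6.000
  cycle 0 → 2 → 0: weight = 7, length = 2, mean = 7/2 ≈ 3.500
  cycle 1 → 0 → 1: weight = 12, length = 2, mean = 12/2 ≈ 6.000
Minimum mean = 2.000, attained e.g. along the cycle 1 → 1 with weight 2 and length 1. So λ(A) = 2/1 = 2.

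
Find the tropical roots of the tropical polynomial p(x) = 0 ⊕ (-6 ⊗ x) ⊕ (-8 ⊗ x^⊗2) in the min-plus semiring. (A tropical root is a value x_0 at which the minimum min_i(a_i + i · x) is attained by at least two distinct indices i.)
Roots: {2, 6}

Each tropical root is a break point of the lower envelope of the lines y = a_i + i · x (there are 3 lines, with slopes 0, 1, ..., 2). Only the lines that attain the minimum somewhere contribute to roots; other lines are dominated. Here the surviving (envelope) indices are i = 2, i = 1, i = 0.
Intersections between consecutive envelope lines give the roots: for adjacent envelope indices i < j the intersection is x = (a_i − a_j) / (j − i). Reading off the sorted break points: {2, 6}.
Verification: at each break x_0, at least two indices attain the minimum of min_i(a_i + i · x_0).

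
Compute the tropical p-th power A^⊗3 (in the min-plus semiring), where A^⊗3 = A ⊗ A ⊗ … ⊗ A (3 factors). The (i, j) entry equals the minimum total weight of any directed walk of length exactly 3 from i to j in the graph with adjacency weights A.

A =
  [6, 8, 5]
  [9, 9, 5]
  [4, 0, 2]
A^⊗3 =
  [11, 7, 9]
  [11, 7, 9]
  [8, 4, 6]

Each entry (A^⊗3)_ij equals the minimum over all length-3 walks i = v_0 → v_1 → … → v_3 = j of Σ_t A[v_t][v_{t+1}]. For example, for (i, j) = (0, 2) we minimise over 9 possible intermediate vertex sequences; the minimum is 9, attained along the walk 0 → 2 → 2 → 2.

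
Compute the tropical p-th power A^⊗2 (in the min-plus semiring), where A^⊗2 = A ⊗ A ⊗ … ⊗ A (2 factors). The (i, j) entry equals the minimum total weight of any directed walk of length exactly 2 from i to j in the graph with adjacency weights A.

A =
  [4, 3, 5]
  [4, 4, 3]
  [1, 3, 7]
A^⊗2 =
  [6, 7, 6]
  [4, 6, 7]
  [5, 4, 6]

Each entry (A^⊗2)_ij equals the minimum over all length-2 walks i = v_0 → v_1 → … → v_2 = j of Σ_t A[v_t][v_{t+1}]. For example, for (i, j) = (0, 2) we minimise over 3 possible intermediate vertex sequences; the minimum is 6, attained along the walk 0 → 1 → 2.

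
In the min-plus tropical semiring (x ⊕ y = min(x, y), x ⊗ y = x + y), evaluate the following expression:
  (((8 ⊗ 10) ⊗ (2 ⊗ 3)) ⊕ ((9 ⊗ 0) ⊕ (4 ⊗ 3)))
(((8 ⊗ 10) ⊗ (2 ⊗ 3)) ⊕ ((9 ⊗ 0) ⊕ (4 ⊗ 3))) = 7

Expand innermost to outermost. Recall ⊕ takes the minimum of its arguments and ⊗ takes their sum. Working out the expression (((8 ⊗ 10) ⊗ (2 ⊗ 3)) ⊕ ((9 ⊗ 0) ⊕ (4 ⊗ 3))) gives 7.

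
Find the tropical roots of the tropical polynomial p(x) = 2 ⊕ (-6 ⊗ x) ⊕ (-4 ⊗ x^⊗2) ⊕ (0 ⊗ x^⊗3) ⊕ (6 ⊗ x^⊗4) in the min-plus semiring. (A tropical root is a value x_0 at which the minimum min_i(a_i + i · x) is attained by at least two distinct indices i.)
Roots: {-6, -4, -2, 8}

Each tropical root is a break point of the lower envelope of the lines y = a_i + i · x (there are 5 lines, with slopes 0, 1, ..., 4). Only the lines that attain the minimum somewhere contribute to roots; other lines are dominated. Here the surviving (envelope) indices are i = 4, i = 3, i = 2, i = 1, i = 0.
Intersections between consecutive envelope lines give the roots: for adjacent envelope indices i < j the intersection is x = (a_i − a_j) / (j − i). Reading off the sorted break points: {-6, -4, -2, 8}.
Verification: at each break x_0, at least two indices attain the minimum of min_i(a_i + i · x_0).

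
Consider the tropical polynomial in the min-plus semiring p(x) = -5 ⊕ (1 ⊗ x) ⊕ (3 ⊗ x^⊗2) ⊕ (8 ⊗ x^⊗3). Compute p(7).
p(7) = -5

A tropical monomial a ⊗ x^⊗i evaluates to a + i · x. Evaluating each term at x = 7:
  Term 0 contributes -5 + 0 · 7 = -5
  Term 1 contributes 1 + 1 · 7 = 8
  Term 2 contributes 3 + 2 · 7 = 17
  Term 3 contributes 8 + 3 · 7 = 29
p(7) = ⊕ of these = min[-5, 8, 17, 29] = -5.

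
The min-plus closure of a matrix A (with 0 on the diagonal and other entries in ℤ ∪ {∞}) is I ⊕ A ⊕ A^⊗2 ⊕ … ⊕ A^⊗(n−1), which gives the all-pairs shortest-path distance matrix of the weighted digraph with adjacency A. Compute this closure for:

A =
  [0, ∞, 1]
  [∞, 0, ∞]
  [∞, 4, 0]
Closure =
  [0, 5, 1]
  [∞, 0, ∞]
  [∞, 4, 0]

This is the Floyd-Warshall all-pairs shortest-path computation. For each intermediate vertex k = 0, 1, …, 2, update dist[i][j] ← min(dist[i][j], dist[i][k] + dist[k][j]). The final matrix gives, for each (i, j), the minimum total weight of any directed path from i to j (possibly empty when i = j).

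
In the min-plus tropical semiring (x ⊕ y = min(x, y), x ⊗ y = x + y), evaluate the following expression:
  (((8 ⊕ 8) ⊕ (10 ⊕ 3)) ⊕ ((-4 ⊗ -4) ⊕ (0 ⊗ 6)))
(((8 ⊕ 8) ⊕ (10 ⊕ 3)) ⊕ ((-4 ⊗ -4) ⊕ (0 ⊗ 6))) = -8

Expand innermost to outermost. Recall ⊕ takes the minimum of its arguments and ⊗ takes their sum. Working out the expression (((8 ⊕ 8) ⊕ (10 ⊕ 3)) ⊕ ((-4 ⊗ -4) ⊕ (0 ⊗ 6))) gives -8.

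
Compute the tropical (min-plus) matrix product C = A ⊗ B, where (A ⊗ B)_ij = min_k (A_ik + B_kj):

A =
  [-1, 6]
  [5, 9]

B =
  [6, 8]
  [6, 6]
A ⊗ B =
  [5, 7]
  [11, 13]

Apply the min-plus product entry-by-entry:
  C[0][0] = min over k of (A[0][0] + B[0][0] = -1 + 6 = 5, A[0][1] + B[1][0] = 6 + 6 = 12) = 5 (attained at k = 0)
  C[0][1] = min over k of (A[0][0] + B[0][1] = -1 + 8 = 7, A[0][1] + B[1][1] = 6 + 6 = 12) = 7 (attained at k = 0)
  C[1][0] = min over k of (A[1][0] + B[0][0] = 5 + 6 = 11, A[1][1] + B[1][0] = 9 + 6 = 15) = 11 (attained at k = 0)
  C[1][1] = min over k of (A[1][0] + B[0][1] = 5 + 8 = 13, A[1][1] + B[1][1] = 9 + 6 = 15) = 13 (attained at k = 0)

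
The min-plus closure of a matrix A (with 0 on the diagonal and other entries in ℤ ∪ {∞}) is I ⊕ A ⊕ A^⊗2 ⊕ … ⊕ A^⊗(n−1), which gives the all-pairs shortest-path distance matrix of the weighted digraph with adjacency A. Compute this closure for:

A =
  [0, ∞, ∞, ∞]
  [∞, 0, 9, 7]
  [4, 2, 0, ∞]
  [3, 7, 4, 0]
Closure =
  [0, ∞, ∞, ∞]
  [10, 0, 9, 7]
  [4, 2, 0, 9]
  [3, 6, 4, 0]

This is the Floyd-Warshall all-pairs shortest-path computation. For each intermediate vertex k = 0, 1, …, 3, update dist[i][j] ← min(dist[i][j], dist[i][k] + dist[k][j]). The final matrix gives, for each (i, j), the minimum total weight of any directed path from i to j (possibly empty when i = j).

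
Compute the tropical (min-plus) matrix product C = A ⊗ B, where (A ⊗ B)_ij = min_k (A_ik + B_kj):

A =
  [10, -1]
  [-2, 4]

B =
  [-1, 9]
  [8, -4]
A ⊗ B =
  [7, -5]
  [-3, 0]

Apply the min-plus product entry-by-entry:
  C[0][0] = min over k of (A[0][0] + B[0][0] = 10 + -1 = 9, A[0][1] + B[1][0] = -1 + 8 = 7) = 7 (attained at k = 1)
  C[0][1] = min over k of (A[0][0] + B[0][1] = 10 + 9 = 19, A[0][1] + B[1][1] = -1 + -4 = -5) = -5 (attained at k = 1)
  C[1][0] = min over k of (A[1][0] + B[0][0] = -2 + -1 = -3, A[1][1] + B[1][0] = 4 + 8 = 12) = -3 (attained at k = 0)
  C[1][1] = min over k of (A[1][0] + B[0][1] = -2 + 9 = 7, A[1][1] + B[1][1] = 4 + -4 = 0) = 0 (attained at k = 1)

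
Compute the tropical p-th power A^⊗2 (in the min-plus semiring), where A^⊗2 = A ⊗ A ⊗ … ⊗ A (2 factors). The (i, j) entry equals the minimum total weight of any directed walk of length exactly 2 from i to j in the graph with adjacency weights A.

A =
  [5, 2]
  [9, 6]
A^⊗2 =
  [10, 7]
  [14, 11]

Each entry (A^⊗2)_ij equals the minimum over all length-2 walks i = v_0 → v_1 → … → v_2 = j of Σ_t A[v_t][v_{t+1}]. For example, for (i, j) = (0, 1) we minimise over 2 possible intermediate vertex sequences; the minimum is 7, attained along the walk 0 → 0 → 1.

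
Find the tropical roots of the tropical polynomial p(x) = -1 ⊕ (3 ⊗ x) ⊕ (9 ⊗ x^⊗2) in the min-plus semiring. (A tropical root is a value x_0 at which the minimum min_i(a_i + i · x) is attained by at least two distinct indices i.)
Roots: {-6, -4}

Each tropical root is a break point of the lower envelope of the lines y = a_i + i · x (there are 3 lines, with slopes 0, 1, ..., 2). Only the lines that attain the minimum somewhere contribute to roots; other lines are dominated. Here the surviving (envelope) indices are i = 2, i = 1, i = 0.
Intersections between consecutive envelope lines give the roots: for adjacent envelope indices i < j the intersection is x = (a_i − a_j) / (j − i). Reading off the sorted break points: {-6, -4}.
Verification: at each break x_0, at least two indices attain the minimum of min_i(a_i + i · x_0).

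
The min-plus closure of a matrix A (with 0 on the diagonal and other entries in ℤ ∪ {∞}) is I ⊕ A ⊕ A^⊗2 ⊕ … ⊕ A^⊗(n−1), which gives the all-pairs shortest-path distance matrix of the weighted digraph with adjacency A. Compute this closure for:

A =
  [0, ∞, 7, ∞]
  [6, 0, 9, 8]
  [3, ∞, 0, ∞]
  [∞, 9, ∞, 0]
Closure =
  [0, ∞, 7, ∞]
  [6, 0, 9, 8]
  [3, ∞, 0, ∞]
  [15, 9, 18, 0]

This is the Floyd-Warshall all-pairs shortest-path computation. For each intermediate vertex k = 0, 1, …, 3, update dist[i][j] ← min(dist[i][j], dist[i][k] + dist[k][j]). The final matrix gives, for each (i, j), the minimum total weight of any directed path from i to j (possibly empty when i = j).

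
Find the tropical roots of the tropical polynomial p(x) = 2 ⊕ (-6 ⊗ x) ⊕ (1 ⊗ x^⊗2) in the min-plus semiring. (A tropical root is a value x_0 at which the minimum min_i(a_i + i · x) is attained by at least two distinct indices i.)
Roots: {-7, 8}

Each tropical root is a break point of the lower envelope of the lines y = a_i + i · x (there are 3 lines, with slopes 0, 1, ..., 2). Only the lines that attain the minimum somewhere contribute to roots; other lines are dominated. Here the surviving (envelope) indices are i = 2, i = 1, i = 0.
Intersections between consecutive envelope lines give the roots: for adjacent envelope indices i < j the intersection is x = (a_i − a_j) / (j − i). Reading off the sorted break points: {-7, 8}.
Verification: at each break x_0, at least two indices attain the minimum of min_i(a_i + i · x_0).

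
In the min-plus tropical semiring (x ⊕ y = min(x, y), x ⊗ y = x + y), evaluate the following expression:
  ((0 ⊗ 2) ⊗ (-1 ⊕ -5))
((0 ⊗ 2) ⊗ (-1 ⊕ -5)) = -3

Expand innermost to outermost. Recall ⊕ takes the minimum of its arguments and ⊗ takes their sum. Working out the expression ((0 ⊗ 2) ⊗ (-1 ⊕ -5)) gives -3.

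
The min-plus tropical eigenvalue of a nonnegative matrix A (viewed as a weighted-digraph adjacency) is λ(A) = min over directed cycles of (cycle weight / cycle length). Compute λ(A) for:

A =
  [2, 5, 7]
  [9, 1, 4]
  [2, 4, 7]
λ(A) = 1

Enumerate directed cycles and compute their means (weight / length). Sample:
  cycle 0 → 0: weight = 2, length = 1, mean = 2/1 ≈ 2.000
  cycle 1 → 1: weight = 1, length = 1, mean = 1/1 ≈ 1.000
  cycle 2 → 2: weight = 7, length = 1, mean = 7/1 ≈ 7.000
  cycle 0 → 1 → 0: weight = 14, length = 2, mean = 14/2 ≈ 7.000
  cycle 0 → 2 → 0: weight = 9, length = 2, mean = 9/2 ≈ 4.500
  cycle 1 → 0 → 1: weight = 14, length = 2, mean = 14/2 ≈ 7.000
Minimum mean = 1.000, attained e.g. along the cycle 1 → 1 with weight 1 and length 1. So λ(A) = 1/1 = 1.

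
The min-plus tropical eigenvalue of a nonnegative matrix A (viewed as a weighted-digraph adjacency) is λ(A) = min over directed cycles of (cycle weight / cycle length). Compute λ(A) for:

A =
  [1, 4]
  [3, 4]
λ(A) = 1

Enumerate directed cycles and compute their means (weight / length). Sample:
  cycle 0 → 0: weight = 1, length = 1, mean = 1/1 ≈ 1.000
  cycle 1 → 1: weight = 4, length = 1, mean = 4/1 ≈ 4.000
  cycle 0 → 1 → 0: weight = 7, length = 2, mean = 7/2 ≈ 3.500
  cycle 1 → 0 → 1: weight = 7, length = 2, mean = 7/2 ≈ 3.500
Minimum mean = 1.000, attained e.g. along the cycle 0 → 0 with weight 1 and length 1. So λ(A) = 1/1 = 1.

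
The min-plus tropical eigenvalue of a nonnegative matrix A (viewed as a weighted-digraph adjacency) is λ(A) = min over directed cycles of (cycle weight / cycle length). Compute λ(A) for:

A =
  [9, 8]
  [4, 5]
λ(A) = 5

Enumerate directed cycles and compute their means (weight / length). Sample:
  cycle 0 → 0: weight = 9, length = 1, mean = 9/1 ≈ 9.000
  cycle 1 → 1: weight = 5, length = 1, mean = 5/1 ≈ 5.000
  cycle 0 → 1 → 0: weight = 12, length = 2, mean = 12/2 ≈ 6.000
  cycle 1 → 0 → 1: weight = 12, length = 2, mean = 12/2 ≈ 6.000
Minimum mean = 5.000, attained e.g. along the cycle 1 → 1 with weight 5 and length 1. So λ(A) = 5/1 = 5.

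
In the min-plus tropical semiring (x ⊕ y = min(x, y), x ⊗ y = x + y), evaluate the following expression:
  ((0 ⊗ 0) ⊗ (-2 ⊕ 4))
((0 ⊗ 0) ⊗ (-2 ⊕ 4)) = -2

Expand innermost to outermost. Recall ⊕ takes the minimum of its arguments and ⊗ takes their sum. Working out the expression ((0 ⊗ 0) ⊗ (-2 ⊕ 4)) gives -2.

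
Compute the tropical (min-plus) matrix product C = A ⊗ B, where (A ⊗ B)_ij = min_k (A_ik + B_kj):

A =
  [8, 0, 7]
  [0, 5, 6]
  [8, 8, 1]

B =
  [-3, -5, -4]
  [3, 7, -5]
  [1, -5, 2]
A ⊗ B =
  [3, 2, -5]
  [-3, -5, -4]
  [2, -4, 3]

Apply the min-plus product entry-by-entry:
  C[0][0] = min over k of (A[0][0] + B[0][0] = 8 + -3 = 5, A[0][1] + B[1][0] = 0 + 3 = 3, A[0][2] + B[2][0] = 7 + 1 = 8) = 3 (attained at k = 1)
  C[0][1] = min over k of (A[0][0] + B[0][1] = 8 + -5 = 3, A[0][1] + B[1][1] = 0 + 7 = 7, A[0][2] + B[2][1] = 7 + -5 = 2) = 2 (attained at k = 2)
  C[0][2] = min over k of (A[0][0] + B[0][2] = 8 + -4 = 4, A[0][1] + B[1][2] = 0 + -5 = -5, A[0][2] + B[2][2] = 7 + 2 = 9) = -5 (attained at k = 1)
  C[1][0] = min over k of (A[1][0] + B[0][0] = 0 + -3 = -3, A[1][1] + B[1][0] = 5 + 3 = 8, A[1][2] + B[2][0] = 6 + 1 = 7) = -3 (attained at k = 0)
  C[1][1] = min over k of (A[1][0] + B[0][1] = 0 + -5 = -5, A[1][1] + B[1][1] = 5 + 7 = 12, A[1][2] + B[2][1] = 6 + -5 = 1) = -5 (attained at k = 0)
  C[1][2] = min over k of (A[1][0] + B[0][2] = 0 + -4 = -4, A[1][1] + B[1][2] = 5 + -5 = 0, A[1][2] + B[2][2] = 6 + 2 = 8) = -4 (attained at k = 0)
  C[2][0] = min over k of (A[2][0] + B[0][0] = 8 + -3 = 5, A[2][1] + B[1][0] = 8 + 3 = 11, A[2][2] + B[2][0] = 1 + 1 = 2) = 2 (attained at k = 2)
  C[2][1] = min over k of (A[2][0] + B[0][1] = 8 + -5 = 3, A[2][1] + B[1][1] = 8 + 7 = 15, A[2][2] + B[2][1] = 1 + -5 = -4) = -4 (attained at k = 2)
  C[2][2] = min over k of (A[2][0] + B[0][2] = 8 + -4 = 4, A[2][1] + B[1][2] = 8 + -5 = 3, A[2][2] + B[2][2] = 1 + 2 = 3) = 3 (attained at k = 1)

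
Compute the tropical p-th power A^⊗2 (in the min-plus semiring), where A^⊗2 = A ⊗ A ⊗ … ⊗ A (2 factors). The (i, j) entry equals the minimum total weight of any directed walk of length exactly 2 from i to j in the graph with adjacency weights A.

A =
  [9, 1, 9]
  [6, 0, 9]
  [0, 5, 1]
A^⊗2 =
  [7, 1, 10]
  [6, 0, 9]
  [1, 1, 2]

Each entry (A^⊗2)_ij equals the minimum over all length-2 walks i = v_0 → v_1 → … → v_2 = j of Σ_t A[v_t][v_{t+1}]. For example, for (i, j) = (0, 2) we minimise over 3 possible intermediate vertex sequences; the minimum is 10, attained along the walk 0 → 1 → 2.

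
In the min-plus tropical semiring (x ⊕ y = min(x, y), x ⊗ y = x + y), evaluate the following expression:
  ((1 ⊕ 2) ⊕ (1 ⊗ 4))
((1 ⊕ 2) ⊕ (1 ⊗ 4)) = 1

Expand innermost to outermost. Recall ⊕ takes the minimum of its arguments and ⊗ takes their sum. Working out the expression ((1 ⊕ 2) ⊕ (1 ⊗ 4)) gives 1.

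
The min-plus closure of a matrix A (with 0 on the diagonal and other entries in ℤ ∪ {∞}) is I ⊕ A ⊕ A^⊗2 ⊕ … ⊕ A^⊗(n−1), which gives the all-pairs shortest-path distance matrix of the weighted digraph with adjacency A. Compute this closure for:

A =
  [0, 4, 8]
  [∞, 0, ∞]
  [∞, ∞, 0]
Closure =
  [0, 4, 8]
  [∞, 0, ∞]
  [∞, ∞, 0]

This is the Floyd-Warshall all-pairs shortest-path computation. For each intermediate vertex k = 0, 1, …, 2, update dist[i][j] ← min(dist[i][j], dist[i][k] + dist[k][j]). The final matrix gives, for each (i, j), the minimum total weight of any directed path from i to j (possibly empty when i = j).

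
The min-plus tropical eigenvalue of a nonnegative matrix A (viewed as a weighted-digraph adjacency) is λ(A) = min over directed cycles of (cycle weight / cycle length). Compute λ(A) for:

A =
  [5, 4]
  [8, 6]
λ(A) = 5

Enumerate directed cycles and compute their means (weight / length). Sample:
  cycle 0 → 0: weight = 5, length = 1, mean = 5/1 ≈ 5.000
  cycle 1 → 1: weight = 6, length = 1, mean = 6/1 ≈ 6.000
  cycle 0 → 1 → 0: weight = 12, length = 2, mean = 12/2 ≈ 6.000
  cycle 1 → 0 → 1: weight = 12, length = 2, mean = 12/2 ≈ 6.000
Minimum mean = 5.000, attained e.g. along the cycle 0 → 0 with weight 5 and length 1. So λ(A) = 5/1 = 5.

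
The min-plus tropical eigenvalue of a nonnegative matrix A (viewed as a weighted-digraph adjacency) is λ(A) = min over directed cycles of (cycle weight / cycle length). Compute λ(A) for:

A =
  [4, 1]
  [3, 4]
λ(A) = 2

Enumerate directed cycles and compute their means (weight / length). Sample:
  cycle 0 → 0: weight = 4, length = 1, mean = 4/1 ≈ 4.000
  cycle 1 → 1: weight = 4, length = 1, mean = 4/1 ≈ 4.000
  cycle 0 → 1 → 0: weight = 4, length = 2, mean = 4/2 ≈ 2.000
  cycle 1 → 0 → 1: weight = 4, length = 2, mean = 4/2 ≈ 2.000
Minimum mean = 2.000, attained e.g. along the cycle 0 → 1 → 0 with weight 4 and length 2. So λ(A) = 4/2 = 2.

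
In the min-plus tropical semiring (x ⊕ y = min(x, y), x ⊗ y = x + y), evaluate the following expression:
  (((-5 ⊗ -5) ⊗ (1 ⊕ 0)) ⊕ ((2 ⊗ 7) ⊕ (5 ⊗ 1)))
(((-5 ⊗ -5) ⊗ (1 ⊕ 0)) ⊕ ((2 ⊗ 7) ⊕ (5 ⊗ 1))) = -10

Expand innermost to outermost. Recall ⊕ takes the minimum of its arguments and ⊗ takes their sum. Working out the expression (((-5 ⊗ -5) ⊗ (1 ⊕ 0)) ⊕ ((2 ⊗ 7) ⊕ (5 ⊗ 1))) gives -10.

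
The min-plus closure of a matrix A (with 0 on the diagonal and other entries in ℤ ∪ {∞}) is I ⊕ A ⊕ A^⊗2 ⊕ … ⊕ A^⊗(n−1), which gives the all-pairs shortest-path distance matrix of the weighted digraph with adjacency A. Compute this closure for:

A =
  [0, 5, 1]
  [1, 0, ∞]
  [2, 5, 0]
Closure =
  [0, 5, 1]
  [1, 0, 2]
  [2, 5, 0]

This is the Floyd-Warshall all-pairs shortest-path computation. For each intermediate vertex k = 0, 1, …, 2, update dist[i][j] ← min(dist[i][j], dist[i][k] + dist[k][j]). The final matrix gives, for each (i, j), the minimum total weight of any directed path from i to j (possibly empty when i = j).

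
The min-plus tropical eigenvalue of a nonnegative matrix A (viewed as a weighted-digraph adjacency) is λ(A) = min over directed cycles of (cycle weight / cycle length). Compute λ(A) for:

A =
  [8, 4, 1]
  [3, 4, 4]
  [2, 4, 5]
λ(A) = 3/2

Enumerate directed cycles and compute their means (weight / length). Sample:
  cycle 0 → 0: weight = 8, length = 1, mean = 8/1 ≈ 8.000
  cycle 1 → 1: weight = 4, length = 1, mean = 4/1 ≈ 4.000
  cycle 2 → 2: weight = 5, length = 1, mean = 5/1 ≈ 5.000
  cycle 0 → 1 → 0: weight = 7, length = 2, mean = 7/2 ≈ 3.500
  cycle 0 → 2 → 0: weight = 3, length = 2, mean = 3/2 ≈ 1.500
  cycle 1 → 0 → 1: weight = 7, length = 2, mean = 7/2 ≈ 3.500
Minimum mean = 1.500, attained e.g. along the cycle 0 → 2 → 0 with weight 3 and length 2. So λ(A) = 3/2 = 3/2.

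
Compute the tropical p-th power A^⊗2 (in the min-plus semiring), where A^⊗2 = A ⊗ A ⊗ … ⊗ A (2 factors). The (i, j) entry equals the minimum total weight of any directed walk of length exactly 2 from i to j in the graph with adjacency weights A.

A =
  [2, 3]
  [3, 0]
A^⊗2 =
  [4, 3]
  [3, 0]

Each entry (A^⊗2)_ij equals the minimum over all length-2 walks i = v_0 → v_1 → … → v_2 = j of Σ_t A[v_t][v_{t+1}]. For example, for (i, j) = (0, 1) we minimise over 2 possible intermediate vertex sequences; the minimum is 3, attained along the walk 0 → 1 → 1.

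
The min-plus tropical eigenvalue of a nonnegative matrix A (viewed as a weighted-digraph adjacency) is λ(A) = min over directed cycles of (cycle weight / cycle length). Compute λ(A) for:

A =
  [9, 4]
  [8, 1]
λ(A) = 1

Enumerate directed cycles and compute their means (weight / length). Sample:
  cycle 0 → 0: weight = 9, length = 1, mean = 9/1 ≈ 9.000
  cycle 1 → 1: weight = 1, length = 1, mean = 1/1 ≈ 1.000
  cycle 0 → 1 → 0: weight = 12, length = 2, mean = 12/2 ≈ 6.000
  cycle 1 → 0 → 1: weight = 12, length = 2, mean = 12/2 ≈ 6.000
Minimum mean = 1.000, attained e.g. along the cycle 1 → 1 with weight 1 and length 1. So λ(A) = 1/1 = 1.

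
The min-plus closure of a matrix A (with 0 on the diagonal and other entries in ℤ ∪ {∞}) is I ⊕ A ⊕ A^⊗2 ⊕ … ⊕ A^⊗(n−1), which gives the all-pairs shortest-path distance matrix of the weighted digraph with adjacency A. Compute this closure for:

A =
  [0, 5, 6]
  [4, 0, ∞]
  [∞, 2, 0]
Closure =
  [0, 5, 6]
  [4, 0, 10]
  [6, 2, 0]

This is the Floyd-Warshall all-pairs shortest-path computation. For each intermediate vertex k = 0, 1, …, 2, update dist[i][j] ← min(dist[i][j], dist[i][k] + dist[k][j]). The final matrix gives, for each (i, j), the minimum total weight of any directed path from i to j (possibly empty when i = j).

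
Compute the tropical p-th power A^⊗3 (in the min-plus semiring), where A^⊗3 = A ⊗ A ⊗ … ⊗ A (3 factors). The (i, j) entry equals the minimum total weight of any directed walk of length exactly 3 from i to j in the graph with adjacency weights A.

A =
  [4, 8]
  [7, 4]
A^⊗3 =
  [12, 16]
  [15, 12]

Each entry (A^⊗3)_ij equals the minimum over all length-3 walks i = v_0 → v_1 → … → v_3 = j of Σ_t A[v_t][v_{t+1}]. For example, for (i, j) = (0, 1) we minimise over 4 possible intermediate vertex sequences; the minimum is 16, attained along the walk 0 → 0 → 0 → 1.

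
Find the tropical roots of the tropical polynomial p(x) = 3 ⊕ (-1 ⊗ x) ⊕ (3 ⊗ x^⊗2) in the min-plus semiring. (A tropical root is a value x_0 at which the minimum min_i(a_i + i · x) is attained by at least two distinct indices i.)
Roots: {-4, 4}

Each tropical root is a break point of the lower envelope of the lines y = a_i + i · x (there are 3 lines, with slopes 0, 1, ..., 2). Only the lines that attain the minimum somewhere contribute to roots; other lines are dominated. Here the surviving (envelope) indices are i = 2, i = 1, i = 0.
Intersections between consecutive envelope lines give the roots: for adjacent envelope indices i < j the intersection is x = (a_i − a_j) / (j − i). Reading off the sorted break points: {-4, 4}.
Verification: at each break x_0, at least two indices attain the minimum of min_i(a_i + i · x_0).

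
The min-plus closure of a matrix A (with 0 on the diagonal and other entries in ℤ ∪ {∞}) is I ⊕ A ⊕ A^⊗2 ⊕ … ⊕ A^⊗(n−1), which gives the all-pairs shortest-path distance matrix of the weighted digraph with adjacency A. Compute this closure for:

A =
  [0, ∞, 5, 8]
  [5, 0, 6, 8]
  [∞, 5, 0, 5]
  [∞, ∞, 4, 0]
Closure =
  [0, 10, 5, 8]
  [5, 0, 6, 8]
  [10, 5, 0, 5]
  [14, 9, 4, 0]

This is the Floyd-Warshall all-pairs shortest-path computation. For each intermediate vertex k = 0, 1, …, 3, update dist[i][j] ← min(dist[i][j], dist[i][k] + dist[k][j]). The final matrix gives, for each (i, j), the minimum total weight of any directed path from i to j (possibly empty when i = j).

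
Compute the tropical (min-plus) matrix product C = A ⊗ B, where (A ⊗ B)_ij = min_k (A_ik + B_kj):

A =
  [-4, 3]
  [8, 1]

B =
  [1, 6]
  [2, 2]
A ⊗ B =
  [-3, 2]
  [3, 3]

Apply the min-plus product entry-by-entry:
  C[0][0] = min over k of (A[0][0] + B[0][0] = -4 + 1 = -3, A[0][1] + B[1][0] = 3 + 2 = 5) = -3 (attained at k = 0)
  C[0][1] = min over k of (A[0][0] + B[0][1] = -4 + 6 = 2, A[0][1] + B[1][1] = 3 + 2 = 5) = 2 (attained at k = 0)
  C[1][0] = min over k of (A[1][0] + B[0][0] = 8 + 1 = 9, A[1][1] + B[1][0] = 1 + 2 = 3) = 3 (attained at k = 1)
  C[1][1] = min over k of (A[1][0] + B[0][1] = 8 + 6 = 14, A[1][1] + B[1][1] = 1 + 2 = 3) = 3 (attained at k = 1)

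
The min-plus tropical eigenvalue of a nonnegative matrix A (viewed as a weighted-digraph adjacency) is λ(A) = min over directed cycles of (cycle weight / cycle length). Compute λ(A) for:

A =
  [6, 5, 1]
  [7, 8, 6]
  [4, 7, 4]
λ(A) = 5/2

Enumerate directed cycles and compute their means (weight / length). Sample:
  cycle 0 → 0: weight = 6, length = 1, mean = 6/1 ≈ 6.000
  cycle 1 → 1: weight = 8, length = 1, mean = 8/1 ≈ 8.000
  cycle 2 → 2: weight = 4, length = 1, mean = 4/1 ≈ 4.000
  cycle 0 → 1 → 0: weight = 12, length = 2, mean = 12/2 ≈ 6.000
  cycle 0 → 2 → 0: weight = 5, length = 2, mean = 5/2 ≈ 2.500
  cycle 1 → 0 → 1: weight = 12, length = 2, mean = 12/2 ≈ 6.000
Minimum mean = 2.500, attained e.g. along the cycle 0 → 2 → 0 with weight 5 and length 2. So λ(A) = 5/2 = 5/2.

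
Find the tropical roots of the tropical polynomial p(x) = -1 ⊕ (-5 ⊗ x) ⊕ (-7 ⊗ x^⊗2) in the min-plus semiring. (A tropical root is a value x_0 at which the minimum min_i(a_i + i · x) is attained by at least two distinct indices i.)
Roots: {2, 4}

Each tropical root is a break point of the lower envelope of the lines y = a_i + i · x (there are 3 lines, with slopes 0, 1, ..., 2). Only the lines that attain the minimum somewhere contribute to roots; other lines are dominated. Here the surviving (envelope) indices are i = 2, i = 1, i = 0.
Intersections between consecutive envelope lines give the roots: for adjacent envelope indices i < j the intersection is x = (a_i − a_j) / (j − i). Reading off the sorted break points: {2, 4}.
Verification: at each break x_0, at least two indices attain the minimum of min_i(a_i + i · x_0).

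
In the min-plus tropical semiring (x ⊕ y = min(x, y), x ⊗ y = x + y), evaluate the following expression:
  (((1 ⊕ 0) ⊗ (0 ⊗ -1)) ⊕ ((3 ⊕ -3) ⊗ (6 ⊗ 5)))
(((1 ⊕ 0) ⊗ (0 ⊗ -1)) ⊕ ((3 ⊕ -3) ⊗ (6 ⊗ 5))) = -1

Expand innermost to outermost. Recall ⊕ takes the minimum of its arguments and ⊗ takes their sum. Working out the expression (((1 ⊕ 0) ⊗ (0 ⊗ -1)) ⊕ ((3 ⊕ -3) ⊗ (6 ⊗ 5))) gives -1.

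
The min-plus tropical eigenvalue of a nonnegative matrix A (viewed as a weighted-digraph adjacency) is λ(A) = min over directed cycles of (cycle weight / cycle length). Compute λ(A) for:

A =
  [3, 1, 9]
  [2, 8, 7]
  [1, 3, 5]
λ(A) = 3/2

Enumerate directed cycles and compute their means (weight / length). Sample:
  cycle 0 → 0: weight = 3, length = 1, mean = 3/1 ≈ 3.000
  cycle 1 → 1: weight = 8, length = 1, mean = 8/1 ≈ 8.000
  cycle 2 → 2: weight = 5, length = 1, mean = 5/1 ≈ 5.000
  cycle 0 → 1 → 0: weight = 3, length = 2, mean = 3/2 ≈ 1.500
  cycle 0 → 2 → 0: weight = 10, length = 2, mean = 10/2 ≈ 5.000
  cycle 1 → 0 → 1: weight = 3, length = 2, mean = 3/2 ≈ 1.500
Minimum mean = 1.500, attained e.g. along the cycle 0 → 1 → 0 with weight 3 and length 2. So λ(A) = 3/2 = 3/2.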